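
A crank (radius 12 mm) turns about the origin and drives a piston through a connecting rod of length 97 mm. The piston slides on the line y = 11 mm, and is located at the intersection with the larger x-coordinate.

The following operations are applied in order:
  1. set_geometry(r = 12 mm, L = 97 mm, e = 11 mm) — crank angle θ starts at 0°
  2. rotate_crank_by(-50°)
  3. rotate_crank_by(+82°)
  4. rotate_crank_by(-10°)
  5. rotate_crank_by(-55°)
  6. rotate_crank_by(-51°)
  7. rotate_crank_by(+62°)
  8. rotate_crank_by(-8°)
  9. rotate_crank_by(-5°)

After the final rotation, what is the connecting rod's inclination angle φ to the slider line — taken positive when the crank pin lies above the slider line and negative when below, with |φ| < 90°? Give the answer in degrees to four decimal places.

set_geometry: r = 12 mm, L = 97 mm, e = 11 mm; θ ← 0°
rotate_crank_by(-50°): θ ← 0° -50° = -50°
rotate_crank_by(+82°): θ ← -50° +82° = 32°
rotate_crank_by(-10°): θ ← 32° -10° = 22°
rotate_crank_by(-55°): θ ← 22° -55° = -33°
rotate_crank_by(-51°): θ ← -33° -51° = -84°
rotate_crank_by(+62°): θ ← -84° +62° = -22°
rotate_crank_by(-8°): θ ← -22° -8° = -30°
rotate_crank_by(-5°): θ ← -30° -5° = -35°
crank pin P = (r cos θ, r sin θ) = (9.829825, -6.882917)
h = r sin θ − e = -6.882917 − 11 = -17.882917
sin φ = h / L = -17.882917 / 97 = -0.18435997
φ = arcsin(-0.18435997) = -10.623820°

-10.6238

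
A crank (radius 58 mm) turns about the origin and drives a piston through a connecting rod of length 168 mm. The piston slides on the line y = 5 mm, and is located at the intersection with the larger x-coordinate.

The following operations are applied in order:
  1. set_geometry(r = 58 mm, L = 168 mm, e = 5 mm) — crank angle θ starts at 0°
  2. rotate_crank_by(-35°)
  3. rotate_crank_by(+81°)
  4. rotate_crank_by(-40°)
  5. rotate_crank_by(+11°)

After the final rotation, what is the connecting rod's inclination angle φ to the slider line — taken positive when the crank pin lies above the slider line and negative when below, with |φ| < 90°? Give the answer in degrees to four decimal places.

set_geometry: r = 58 mm, L = 168 mm, e = 5 mm; θ ← 0°
rotate_crank_by(-35°): θ ← 0° -35° = -35°
rotate_crank_by(+81°): θ ← -35° +81° = 46°
rotate_crank_by(-40°): θ ← 46° -40° = 6°
rotate_crank_by(+11°): θ ← 6° +11° = 17°
crank pin P = (r cos θ, r sin θ) = (55.465676, 16.957559)
h = r sin θ − e = 16.957559 − 5 = 11.957559
sin φ = h / L = 11.957559 / 168 = 0.07117595
φ = arcsin(0.07117595) = 4.081532°

4.0815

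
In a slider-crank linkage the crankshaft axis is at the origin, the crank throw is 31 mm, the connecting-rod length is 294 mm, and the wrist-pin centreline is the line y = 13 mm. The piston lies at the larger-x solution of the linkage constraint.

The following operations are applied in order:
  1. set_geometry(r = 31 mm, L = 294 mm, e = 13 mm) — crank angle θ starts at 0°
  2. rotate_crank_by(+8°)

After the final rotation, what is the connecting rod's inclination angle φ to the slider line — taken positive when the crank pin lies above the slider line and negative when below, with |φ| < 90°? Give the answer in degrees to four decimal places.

set_geometry: r = 31 mm, L = 294 mm, e = 13 mm; θ ← 0°
rotate_crank_by(+8°): θ ← 0° +8° = 8°
crank pin P = (r cos θ, r sin θ) = (30.698310, 4.314366)
h = r sin θ − e = 4.314366 − 13 = -8.685634
sin φ = h / L = -8.685634 / 294 = -0.02954297
φ = arcsin(-0.02954297) = -1.692934°

-1.6929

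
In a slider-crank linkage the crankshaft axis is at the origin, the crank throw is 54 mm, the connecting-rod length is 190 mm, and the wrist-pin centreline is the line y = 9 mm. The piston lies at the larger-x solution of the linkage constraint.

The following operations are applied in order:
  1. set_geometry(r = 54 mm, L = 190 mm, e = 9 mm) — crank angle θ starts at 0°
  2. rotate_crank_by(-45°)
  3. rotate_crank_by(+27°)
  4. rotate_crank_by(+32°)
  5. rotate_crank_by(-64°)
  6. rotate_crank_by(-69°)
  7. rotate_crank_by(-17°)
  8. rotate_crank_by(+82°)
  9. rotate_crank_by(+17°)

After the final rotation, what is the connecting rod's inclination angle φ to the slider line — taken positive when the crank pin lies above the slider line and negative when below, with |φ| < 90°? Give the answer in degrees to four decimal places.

-12.6157

set_geometry: r = 54 mm, L = 190 mm, e = 9 mm; θ ← 0°
rotate_crank_by(-45°): θ ← 0° -45° = -45°
rotate_crank_by(+27°): θ ← -45° +27° = -18°
rotate_crank_by(+32°): θ ← -18° +32° = 14°
rotate_crank_by(-64°): θ ← 14° -64° = -50°
rotate_crank_by(-69°): θ ← -50° -69° = -119°
rotate_crank_by(-17°): θ ← -119° -17° = -136°
rotate_crank_by(+82°): θ ← -136° +82° = -54°
rotate_crank_by(+17°): θ ← -54° +17° = -37°
crank pin P = (r cos θ, r sin θ) = (43.126318, -32.498011)
h = r sin θ − e = -32.498011 − 9 = -41.498011
sin φ = h / L = -41.498011 / 190 = -0.21841059
φ = arcsin(-0.21841059) = -12.615696°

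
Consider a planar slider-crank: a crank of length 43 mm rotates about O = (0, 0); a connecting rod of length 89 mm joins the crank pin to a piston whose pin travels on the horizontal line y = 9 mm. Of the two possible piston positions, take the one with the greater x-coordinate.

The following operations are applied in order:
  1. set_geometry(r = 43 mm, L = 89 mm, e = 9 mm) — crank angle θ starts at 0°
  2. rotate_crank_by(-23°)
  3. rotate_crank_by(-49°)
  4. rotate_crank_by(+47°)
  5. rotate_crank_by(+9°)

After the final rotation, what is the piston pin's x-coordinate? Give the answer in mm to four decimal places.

set_geometry: r = 43 mm, L = 89 mm, e = 9 mm; θ ← 0°
rotate_crank_by(-23°): θ ← 0° -23° = -23°
rotate_crank_by(-49°): θ ← -23° -49° = -72°
rotate_crank_by(+47°): θ ← -72° +47° = -25°
rotate_crank_by(+9°): θ ← -25° +9° = -16°
crank pin P = (r cos θ, r sin θ) = (41.334253, -11.852406)
h = r sin θ − e = -11.852406 − 9 = -20.852406
x = r cos θ + √(L² − h²) = 41.334253 + √(7921.0 − 434.8228) = 41.334253 + 86.522697 = 127.856950

127.8570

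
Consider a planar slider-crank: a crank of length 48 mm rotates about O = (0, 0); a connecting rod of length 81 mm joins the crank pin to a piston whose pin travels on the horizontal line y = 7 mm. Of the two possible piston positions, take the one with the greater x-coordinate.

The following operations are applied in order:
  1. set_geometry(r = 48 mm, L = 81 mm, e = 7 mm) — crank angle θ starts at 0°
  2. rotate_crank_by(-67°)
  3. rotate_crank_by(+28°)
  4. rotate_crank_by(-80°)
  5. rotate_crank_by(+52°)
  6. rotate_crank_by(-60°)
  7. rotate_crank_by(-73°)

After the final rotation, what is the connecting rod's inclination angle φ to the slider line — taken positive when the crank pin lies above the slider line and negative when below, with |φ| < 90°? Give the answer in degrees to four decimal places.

set_geometry: r = 48 mm, L = 81 mm, e = 7 mm; θ ← 0°
rotate_crank_by(-67°): θ ← 0° -67° = -67°
rotate_crank_by(+28°): θ ← -67° +28° = -39°
rotate_crank_by(-80°): θ ← -39° -80° = -119°
rotate_crank_by(+52°): θ ← -119° +52° = -67°
rotate_crank_by(-60°): θ ← -67° -60° = -127°
rotate_crank_by(-73°): θ ← -127° -73° = -200°
crank pin P = (r cos θ, r sin θ) = (-45.105246, 16.416967)
h = r sin θ − e = 16.416967 − 7 = 9.416967
sin φ = h / L = 9.416967 / 81 = 0.11625885
φ = arcsin(0.11625885) = 6.676239°

6.6762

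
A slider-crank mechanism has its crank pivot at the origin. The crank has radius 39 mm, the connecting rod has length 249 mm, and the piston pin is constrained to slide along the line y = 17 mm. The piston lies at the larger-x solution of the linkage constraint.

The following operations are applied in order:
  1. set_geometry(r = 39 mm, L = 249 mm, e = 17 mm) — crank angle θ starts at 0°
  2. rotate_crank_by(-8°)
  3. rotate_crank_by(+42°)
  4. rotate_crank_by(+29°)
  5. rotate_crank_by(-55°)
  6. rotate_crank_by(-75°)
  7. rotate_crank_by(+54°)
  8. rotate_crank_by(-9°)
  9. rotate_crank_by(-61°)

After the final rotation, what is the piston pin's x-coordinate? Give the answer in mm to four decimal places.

set_geometry: r = 39 mm, L = 249 mm, e = 17 mm; θ ← 0°
rotate_crank_by(-8°): θ ← 0° -8° = -8°
rotate_crank_by(+42°): θ ← -8° +42° = 34°
rotate_crank_by(+29°): θ ← 34° +29° = 63°
rotate_crank_by(-55°): θ ← 63° -55° = 8°
rotate_crank_by(-75°): θ ← 8° -75° = -67°
rotate_crank_by(+54°): θ ← -67° +54° = -13°
rotate_crank_by(-9°): θ ← -13° -9° = -22°
rotate_crank_by(-61°): θ ← -22° -61° = -83°
crank pin P = (r cos θ, r sin θ) = (4.752904, -38.709300)
h = r sin θ − e = -38.709300 − 17 = -55.709300
x = r cos θ + √(L² − h²) = 4.752904 + √(62001.0 − 3103.5261) = 4.752904 + 242.688018 = 247.440922

247.4409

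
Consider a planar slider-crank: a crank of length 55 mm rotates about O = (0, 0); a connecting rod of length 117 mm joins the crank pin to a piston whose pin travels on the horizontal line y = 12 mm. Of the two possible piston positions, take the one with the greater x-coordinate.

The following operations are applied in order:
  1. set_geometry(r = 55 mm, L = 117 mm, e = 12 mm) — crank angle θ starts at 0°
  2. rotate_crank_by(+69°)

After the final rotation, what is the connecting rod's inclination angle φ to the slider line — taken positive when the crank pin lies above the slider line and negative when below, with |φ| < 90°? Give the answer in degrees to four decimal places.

set_geometry: r = 55 mm, L = 117 mm, e = 12 mm; θ ← 0°
rotate_crank_by(+69°): θ ← 0° +69° = 69°
crank pin P = (r cos θ, r sin θ) = (19.710237, 51.346923)
h = r sin θ − e = 51.346923 − 12 = 39.346923
sin φ = h / L = 39.346923 / 117 = 0.33629849
φ = arcsin(0.33629849) = 19.651518°

19.6515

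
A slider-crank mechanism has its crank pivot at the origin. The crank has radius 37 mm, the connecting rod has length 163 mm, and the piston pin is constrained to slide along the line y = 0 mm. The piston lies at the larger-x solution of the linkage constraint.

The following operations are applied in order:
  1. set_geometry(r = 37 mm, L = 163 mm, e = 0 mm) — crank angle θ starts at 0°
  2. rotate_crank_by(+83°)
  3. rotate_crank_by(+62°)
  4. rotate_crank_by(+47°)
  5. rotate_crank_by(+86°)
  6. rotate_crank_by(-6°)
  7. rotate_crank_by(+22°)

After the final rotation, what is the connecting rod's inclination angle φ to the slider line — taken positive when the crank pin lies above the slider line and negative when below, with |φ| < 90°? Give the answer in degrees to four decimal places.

-11.9682

set_geometry: r = 37 mm, L = 163 mm, e = 0 mm; θ ← 0°
rotate_crank_by(+83°): θ ← 0° +83° = 83°
rotate_crank_by(+62°): θ ← 83° +62° = 145°
rotate_crank_by(+47°): θ ← 145° +47° = 192°
rotate_crank_by(+86°): θ ← 192° +86° = 278°
rotate_crank_by(-6°): θ ← 278° -6° = 272°
rotate_crank_by(+22°): θ ← 272° +22° = 294°
crank pin P = (r cos θ, r sin θ) = (15.049256, -33.801182)
h = r sin θ − e = -33.801182 − 0 = -33.801182
sin φ = h / L = -33.801182 / 163 = -0.20736921
φ = arcsin(-0.20736921) = -11.968226°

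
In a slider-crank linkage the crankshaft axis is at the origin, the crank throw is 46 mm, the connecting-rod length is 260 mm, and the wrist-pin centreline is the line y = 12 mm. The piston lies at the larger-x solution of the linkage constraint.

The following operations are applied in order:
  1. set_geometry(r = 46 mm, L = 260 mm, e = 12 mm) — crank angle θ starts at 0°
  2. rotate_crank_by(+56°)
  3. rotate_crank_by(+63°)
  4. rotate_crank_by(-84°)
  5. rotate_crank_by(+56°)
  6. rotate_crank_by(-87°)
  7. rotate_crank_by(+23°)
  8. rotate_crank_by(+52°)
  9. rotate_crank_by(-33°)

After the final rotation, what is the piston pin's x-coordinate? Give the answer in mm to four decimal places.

291.0975

set_geometry: r = 46 mm, L = 260 mm, e = 12 mm; θ ← 0°
rotate_crank_by(+56°): θ ← 0° +56° = 56°
rotate_crank_by(+63°): θ ← 56° +63° = 119°
rotate_crank_by(-84°): θ ← 119° -84° = 35°
rotate_crank_by(+56°): θ ← 35° +56° = 91°
rotate_crank_by(-87°): θ ← 91° -87° = 4°
rotate_crank_by(+23°): θ ← 4° +23° = 27°
rotate_crank_by(+52°): θ ← 27° +52° = 79°
rotate_crank_by(-33°): θ ← 79° -33° = 46°
crank pin P = (r cos θ, r sin θ) = (31.954285, 33.089631)
h = r sin θ − e = 33.089631 − 12 = 21.089631
x = r cos θ + √(L² − h²) = 31.954285 + √(67600.0 − 444.7725) = 31.954285 + 259.143257 = 291.097542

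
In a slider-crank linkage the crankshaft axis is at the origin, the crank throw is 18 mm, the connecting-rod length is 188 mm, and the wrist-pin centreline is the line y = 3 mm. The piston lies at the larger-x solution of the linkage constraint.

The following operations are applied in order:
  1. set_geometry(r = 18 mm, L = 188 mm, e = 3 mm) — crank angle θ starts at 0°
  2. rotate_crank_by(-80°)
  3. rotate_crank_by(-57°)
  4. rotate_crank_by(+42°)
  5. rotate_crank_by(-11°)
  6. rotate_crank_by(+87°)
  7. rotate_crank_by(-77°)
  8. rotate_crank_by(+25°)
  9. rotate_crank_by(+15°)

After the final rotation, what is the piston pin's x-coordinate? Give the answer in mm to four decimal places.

197.2092

set_geometry: r = 18 mm, L = 188 mm, e = 3 mm; θ ← 0°
rotate_crank_by(-80°): θ ← 0° -80° = -80°
rotate_crank_by(-57°): θ ← -80° -57° = -137°
rotate_crank_by(+42°): θ ← -137° +42° = -95°
rotate_crank_by(-11°): θ ← -95° -11° = -106°
rotate_crank_by(+87°): θ ← -106° +87° = -19°
rotate_crank_by(-77°): θ ← -19° -77° = -96°
rotate_crank_by(+25°): θ ← -96° +25° = -71°
rotate_crank_by(+15°): θ ← -71° +15° = -56°
crank pin P = (r cos θ, r sin θ) = (10.065472, -14.922676)
h = r sin θ − e = -14.922676 − 3 = -17.922676
x = r cos θ + √(L² − h²) = 10.065472 + √(35344.0 − 321.2223) = 10.065472 + 187.143735 = 197.209208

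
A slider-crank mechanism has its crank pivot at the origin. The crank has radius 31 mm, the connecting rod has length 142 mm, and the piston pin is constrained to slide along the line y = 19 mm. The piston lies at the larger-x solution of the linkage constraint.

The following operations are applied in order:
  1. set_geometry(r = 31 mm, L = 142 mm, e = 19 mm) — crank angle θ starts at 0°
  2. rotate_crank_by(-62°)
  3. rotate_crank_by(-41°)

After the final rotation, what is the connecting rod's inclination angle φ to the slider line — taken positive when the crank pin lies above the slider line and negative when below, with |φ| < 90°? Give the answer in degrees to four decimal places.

set_geometry: r = 31 mm, L = 142 mm, e = 19 mm; θ ← 0°
rotate_crank_by(-62°): θ ← 0° -62° = -62°
rotate_crank_by(-41°): θ ← -62° -41° = -103°
crank pin P = (r cos θ, r sin θ) = (-6.973483, -30.205472)
h = r sin θ − e = -30.205472 − 19 = -49.205472
sin φ = h / L = -49.205472 / 142 = -0.34651741
φ = arcsin(-0.34651741) = -20.274452°

-20.2745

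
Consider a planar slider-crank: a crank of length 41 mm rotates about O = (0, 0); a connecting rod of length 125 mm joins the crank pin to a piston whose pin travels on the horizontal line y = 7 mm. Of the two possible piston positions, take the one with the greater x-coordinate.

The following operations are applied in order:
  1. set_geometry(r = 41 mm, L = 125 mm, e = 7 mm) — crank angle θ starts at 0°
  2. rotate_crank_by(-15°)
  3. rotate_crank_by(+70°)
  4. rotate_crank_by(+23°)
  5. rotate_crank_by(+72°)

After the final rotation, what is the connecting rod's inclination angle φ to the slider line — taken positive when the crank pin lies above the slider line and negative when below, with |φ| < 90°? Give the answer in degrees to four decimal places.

set_geometry: r = 41 mm, L = 125 mm, e = 7 mm; θ ← 0°
rotate_crank_by(-15°): θ ← 0° -15° = -15°
rotate_crank_by(+70°): θ ← -15° +70° = 55°
rotate_crank_by(+23°): θ ← 55° +23° = 78°
rotate_crank_by(+72°): θ ← 78° +72° = 150°
crank pin P = (r cos θ, r sin θ) = (-35.507042, 20.500000)
h = r sin θ − e = 20.500000 − 7 = 13.500000
sin φ = h / L = 13.500000 / 125 = 0.10800000
φ = arcsin(0.10800000) = 6.200037°

6.2000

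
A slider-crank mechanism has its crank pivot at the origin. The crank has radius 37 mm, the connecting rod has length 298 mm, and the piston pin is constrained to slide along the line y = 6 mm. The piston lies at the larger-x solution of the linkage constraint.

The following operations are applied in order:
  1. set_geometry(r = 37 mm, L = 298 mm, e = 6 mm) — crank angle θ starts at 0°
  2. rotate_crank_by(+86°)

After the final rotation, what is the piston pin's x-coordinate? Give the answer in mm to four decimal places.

set_geometry: r = 37 mm, L = 298 mm, e = 6 mm; θ ← 0°
rotate_crank_by(+86°): θ ← 0° +86° = 86°
crank pin P = (r cos θ, r sin θ) = (2.580990, 36.909870)
h = r sin θ − e = 36.909870 − 6 = 30.909870
x = r cos θ + √(L² − h²) = 2.580990 + √(88804.0 − 955.4201) = 2.580990 + 296.392611 = 298.973601

298.9736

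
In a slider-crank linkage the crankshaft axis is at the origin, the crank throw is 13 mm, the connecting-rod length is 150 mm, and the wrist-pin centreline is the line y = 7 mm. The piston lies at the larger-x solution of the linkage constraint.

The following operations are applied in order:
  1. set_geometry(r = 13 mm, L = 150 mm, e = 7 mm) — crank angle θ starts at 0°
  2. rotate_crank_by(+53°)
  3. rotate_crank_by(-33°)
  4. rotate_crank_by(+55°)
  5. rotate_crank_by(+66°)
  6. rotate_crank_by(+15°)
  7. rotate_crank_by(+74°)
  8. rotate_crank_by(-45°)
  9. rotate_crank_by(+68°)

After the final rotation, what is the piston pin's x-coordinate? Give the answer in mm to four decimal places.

144.9352

set_geometry: r = 13 mm, L = 150 mm, e = 7 mm; θ ← 0°
rotate_crank_by(+53°): θ ← 0° +53° = 53°
rotate_crank_by(-33°): θ ← 53° -33° = 20°
rotate_crank_by(+55°): θ ← 20° +55° = 75°
rotate_crank_by(+66°): θ ← 75° +66° = 141°
rotate_crank_by(+15°): θ ← 141° +15° = 156°
rotate_crank_by(+74°): θ ← 156° +74° = 230°
rotate_crank_by(-45°): θ ← 230° -45° = 185°
rotate_crank_by(+68°): θ ← 185° +68° = 253°
crank pin P = (r cos θ, r sin θ) = (-3.800832, -12.431962)
h = r sin θ − e = -12.431962 − 7 = -19.431962
x = r cos θ + √(L² − h²) = -3.800832 + √(22500.0 − 377.6011) = -3.800832 + 148.736004 = 144.935172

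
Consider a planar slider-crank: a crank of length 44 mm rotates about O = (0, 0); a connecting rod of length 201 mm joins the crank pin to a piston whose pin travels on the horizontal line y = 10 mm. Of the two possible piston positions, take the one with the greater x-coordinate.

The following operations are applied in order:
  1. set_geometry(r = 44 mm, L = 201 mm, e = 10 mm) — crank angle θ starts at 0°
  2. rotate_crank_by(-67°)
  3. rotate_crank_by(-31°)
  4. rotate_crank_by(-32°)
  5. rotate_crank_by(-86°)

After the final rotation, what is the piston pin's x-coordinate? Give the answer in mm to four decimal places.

164.7764

set_geometry: r = 44 mm, L = 201 mm, e = 10 mm; θ ← 0°
rotate_crank_by(-67°): θ ← 0° -67° = -67°
rotate_crank_by(-31°): θ ← -67° -31° = -98°
rotate_crank_by(-32°): θ ← -98° -32° = -130°
rotate_crank_by(-86°): θ ← -130° -86° = -216°
crank pin P = (r cos θ, r sin θ) = (-35.596748, 25.862551)
h = r sin θ − e = 25.862551 − 10 = 15.862551
x = r cos θ + √(L² − h²) = -35.596748 + √(40401.0 − 251.6205) = -35.596748 + 200.373101 = 164.776353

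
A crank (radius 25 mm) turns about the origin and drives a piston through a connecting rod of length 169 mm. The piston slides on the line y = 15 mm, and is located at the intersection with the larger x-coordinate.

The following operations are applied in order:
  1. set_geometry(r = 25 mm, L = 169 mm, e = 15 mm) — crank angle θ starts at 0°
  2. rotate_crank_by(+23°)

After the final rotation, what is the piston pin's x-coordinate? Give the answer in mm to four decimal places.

set_geometry: r = 25 mm, L = 169 mm, e = 15 mm; θ ← 0°
rotate_crank_by(+23°): θ ← 0° +23° = 23°
crank pin P = (r cos θ, r sin θ) = (23.012621, 9.768278)
h = r sin θ − e = 9.768278 − 15 = -5.231722
x = r cos θ + √(L² − h²) = 23.012621 + √(28561.0 − 27.3709) = 23.012621 + 168.919002 = 191.931623

191.9316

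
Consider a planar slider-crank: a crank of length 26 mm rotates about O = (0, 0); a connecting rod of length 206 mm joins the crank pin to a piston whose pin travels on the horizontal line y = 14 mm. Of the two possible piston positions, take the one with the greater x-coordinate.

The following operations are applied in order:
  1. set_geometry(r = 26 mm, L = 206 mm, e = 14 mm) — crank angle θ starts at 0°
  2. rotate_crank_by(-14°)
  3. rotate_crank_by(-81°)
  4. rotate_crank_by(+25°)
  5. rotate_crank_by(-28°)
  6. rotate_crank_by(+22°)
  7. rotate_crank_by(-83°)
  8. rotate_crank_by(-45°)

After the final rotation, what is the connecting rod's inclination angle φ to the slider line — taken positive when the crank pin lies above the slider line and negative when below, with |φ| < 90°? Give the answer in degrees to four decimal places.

set_geometry: r = 26 mm, L = 206 mm, e = 14 mm; θ ← 0°
rotate_crank_by(-14°): θ ← 0° -14° = -14°
rotate_crank_by(-81°): θ ← -14° -81° = -95°
rotate_crank_by(+25°): θ ← -95° +25° = -70°
rotate_crank_by(-28°): θ ← -70° -28° = -98°
rotate_crank_by(+22°): θ ← -98° +22° = -76°
rotate_crank_by(-83°): θ ← -76° -83° = -159°
rotate_crank_by(-45°): θ ← -159° -45° = -204°
crank pin P = (r cos θ, r sin θ) = (-23.752182, 10.575153)
h = r sin θ − e = 10.575153 − 14 = -3.424847
sin φ = h / L = -3.424847 / 206 = -0.01662547
φ = arcsin(-0.01662547) = -0.952613°

-0.9526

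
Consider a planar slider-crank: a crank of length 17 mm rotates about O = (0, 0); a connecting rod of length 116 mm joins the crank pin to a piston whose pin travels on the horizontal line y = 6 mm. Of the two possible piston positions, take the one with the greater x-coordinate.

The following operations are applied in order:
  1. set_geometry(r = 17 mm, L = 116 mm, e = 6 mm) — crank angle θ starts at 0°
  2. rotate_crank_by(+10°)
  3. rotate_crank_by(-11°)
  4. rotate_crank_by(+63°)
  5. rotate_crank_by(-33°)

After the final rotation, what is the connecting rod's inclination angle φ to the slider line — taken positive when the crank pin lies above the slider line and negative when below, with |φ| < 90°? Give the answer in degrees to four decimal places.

1.1073

set_geometry: r = 17 mm, L = 116 mm, e = 6 mm; θ ← 0°
rotate_crank_by(+10°): θ ← 0° +10° = 10°
rotate_crank_by(-11°): θ ← 10° -11° = -1°
rotate_crank_by(+63°): θ ← -1° +63° = 62°
rotate_crank_by(-33°): θ ← 62° -33° = 29°
crank pin P = (r cos θ, r sin θ) = (14.868535, 8.241764)
h = r sin θ − e = 8.241764 − 6 = 2.241764
sin φ = h / L = 2.241764 / 116 = 0.01932555
φ = arcsin(0.01932555) = 1.107341°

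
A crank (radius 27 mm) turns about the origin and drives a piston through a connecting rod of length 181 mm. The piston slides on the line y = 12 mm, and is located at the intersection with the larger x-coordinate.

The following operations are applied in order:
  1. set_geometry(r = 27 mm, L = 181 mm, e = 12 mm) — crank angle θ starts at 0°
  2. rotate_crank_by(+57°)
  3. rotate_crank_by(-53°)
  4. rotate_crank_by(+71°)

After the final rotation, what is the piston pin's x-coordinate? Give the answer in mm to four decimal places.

set_geometry: r = 27 mm, L = 181 mm, e = 12 mm; θ ← 0°
rotate_crank_by(+57°): θ ← 0° +57° = 57°
rotate_crank_by(-53°): θ ← 57° -53° = 4°
rotate_crank_by(+71°): θ ← 4° +71° = 75°
crank pin P = (r cos θ, r sin θ) = (6.988114, 26.079997)
h = r sin θ − e = 26.079997 − 12 = 14.079997
x = r cos θ + √(L² − h²) = 6.988114 + √(32761.0 − 198.2463) = 6.988114 + 180.451527 = 187.439641

187.4396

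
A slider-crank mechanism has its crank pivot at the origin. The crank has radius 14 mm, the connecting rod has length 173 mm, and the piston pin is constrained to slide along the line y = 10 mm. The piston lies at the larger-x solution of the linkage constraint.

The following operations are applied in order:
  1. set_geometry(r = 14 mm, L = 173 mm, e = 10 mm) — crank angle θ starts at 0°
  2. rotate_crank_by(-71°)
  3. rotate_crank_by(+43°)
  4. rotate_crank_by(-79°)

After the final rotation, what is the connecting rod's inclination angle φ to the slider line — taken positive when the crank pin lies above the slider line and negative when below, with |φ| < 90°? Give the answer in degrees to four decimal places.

set_geometry: r = 14 mm, L = 173 mm, e = 10 mm; θ ← 0°
rotate_crank_by(-71°): θ ← 0° -71° = -71°
rotate_crank_by(+43°): θ ← -71° +43° = -28°
rotate_crank_by(-79°): θ ← -28° -79° = -107°
crank pin P = (r cos θ, r sin θ) = (-4.093204, -13.388267)
h = r sin θ − e = -13.388267 − 10 = -23.388267
sin φ = h / L = -23.388267 / 173 = -0.13519229
φ = arcsin(-0.13519229) = -7.769739°

-7.7697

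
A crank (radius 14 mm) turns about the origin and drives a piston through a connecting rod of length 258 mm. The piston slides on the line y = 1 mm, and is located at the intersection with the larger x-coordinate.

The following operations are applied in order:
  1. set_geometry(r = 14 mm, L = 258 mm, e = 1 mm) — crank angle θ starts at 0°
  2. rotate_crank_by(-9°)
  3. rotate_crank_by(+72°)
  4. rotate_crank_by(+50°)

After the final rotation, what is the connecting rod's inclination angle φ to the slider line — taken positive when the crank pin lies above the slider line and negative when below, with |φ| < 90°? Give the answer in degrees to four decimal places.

2.6408

set_geometry: r = 14 mm, L = 258 mm, e = 1 mm; θ ← 0°
rotate_crank_by(-9°): θ ← 0° -9° = -9°
rotate_crank_by(+72°): θ ← -9° +72° = 63°
rotate_crank_by(+50°): θ ← 63° +50° = 113°
crank pin P = (r cos θ, r sin θ) = (-5.470236, 12.887068)
h = r sin θ − e = 12.887068 − 1 = 11.887068
sin φ = h / L = 11.887068 / 258 = 0.04607391
φ = arcsin(0.04607391) = 2.640775°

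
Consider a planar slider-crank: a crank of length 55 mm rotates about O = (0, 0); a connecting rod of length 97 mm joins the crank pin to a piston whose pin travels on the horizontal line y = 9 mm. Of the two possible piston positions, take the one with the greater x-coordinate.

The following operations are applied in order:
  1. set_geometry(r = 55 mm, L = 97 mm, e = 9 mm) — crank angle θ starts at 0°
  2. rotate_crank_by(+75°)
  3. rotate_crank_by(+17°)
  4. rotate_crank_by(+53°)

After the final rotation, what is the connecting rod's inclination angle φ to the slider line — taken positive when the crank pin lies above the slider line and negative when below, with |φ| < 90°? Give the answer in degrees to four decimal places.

13.4408

set_geometry: r = 55 mm, L = 97 mm, e = 9 mm; θ ← 0°
rotate_crank_by(+75°): θ ← 0° +75° = 75°
rotate_crank_by(+17°): θ ← 75° +17° = 92°
rotate_crank_by(+53°): θ ← 92° +53° = 145°
crank pin P = (r cos θ, r sin θ) = (-45.053362, 31.546704)
h = r sin θ − e = 31.546704 − 9 = 22.546704
sin φ = h / L = 22.546704 / 97 = 0.23244025
φ = arcsin(0.23244025) = 13.440782°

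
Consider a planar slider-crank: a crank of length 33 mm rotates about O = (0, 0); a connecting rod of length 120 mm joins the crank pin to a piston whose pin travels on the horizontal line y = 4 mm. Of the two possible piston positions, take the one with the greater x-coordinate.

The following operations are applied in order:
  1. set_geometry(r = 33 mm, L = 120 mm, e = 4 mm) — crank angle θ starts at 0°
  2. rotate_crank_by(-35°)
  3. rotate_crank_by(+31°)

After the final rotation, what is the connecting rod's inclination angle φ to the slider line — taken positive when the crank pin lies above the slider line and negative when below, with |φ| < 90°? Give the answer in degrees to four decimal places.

set_geometry: r = 33 mm, L = 120 mm, e = 4 mm; θ ← 0°
rotate_crank_by(-35°): θ ← 0° -35° = -35°
rotate_crank_by(+31°): θ ← -35° +31° = -4°
crank pin P = (r cos θ, r sin θ) = (32.919614, -2.301964)
h = r sin θ − e = -2.301964 − 4 = -6.301964
sin φ = h / L = -6.301964 / 120 = -0.05251636
φ = arcsin(-0.05251636) = -3.010351°

-3.0104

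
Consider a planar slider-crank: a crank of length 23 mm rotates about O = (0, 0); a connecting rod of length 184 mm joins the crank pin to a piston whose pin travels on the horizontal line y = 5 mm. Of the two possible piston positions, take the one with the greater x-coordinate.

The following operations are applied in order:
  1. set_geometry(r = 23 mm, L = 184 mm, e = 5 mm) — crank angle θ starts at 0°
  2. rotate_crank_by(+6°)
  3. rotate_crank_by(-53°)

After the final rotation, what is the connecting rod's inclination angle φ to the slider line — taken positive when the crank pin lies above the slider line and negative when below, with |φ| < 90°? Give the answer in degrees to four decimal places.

set_geometry: r = 23 mm, L = 184 mm, e = 5 mm; θ ← 0°
rotate_crank_by(+6°): θ ← 0° +6° = 6°
rotate_crank_by(-53°): θ ← 6° -53° = -47°
crank pin P = (r cos θ, r sin θ) = (15.685962, -16.821135)
h = r sin θ − e = -16.821135 − 5 = -21.821135
sin φ = h / L = -21.821135 / 184 = -0.11859313
φ = arcsin(-0.11859313) = -6.810915°

-6.8109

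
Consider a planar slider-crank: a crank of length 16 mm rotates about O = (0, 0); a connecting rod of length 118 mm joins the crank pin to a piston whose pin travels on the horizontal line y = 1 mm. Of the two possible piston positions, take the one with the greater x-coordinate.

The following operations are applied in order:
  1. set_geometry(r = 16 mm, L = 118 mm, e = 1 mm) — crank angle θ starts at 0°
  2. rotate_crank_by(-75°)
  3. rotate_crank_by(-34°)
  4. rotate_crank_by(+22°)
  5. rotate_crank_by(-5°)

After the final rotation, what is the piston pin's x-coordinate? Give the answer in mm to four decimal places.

set_geometry: r = 16 mm, L = 118 mm, e = 1 mm; θ ← 0°
rotate_crank_by(-75°): θ ← 0° -75° = -75°
rotate_crank_by(-34°): θ ← -75° -34° = -109°
rotate_crank_by(+22°): θ ← -109° +22° = -87°
rotate_crank_by(-5°): θ ← -87° -5° = -92°
crank pin P = (r cos θ, r sin θ) = (-0.558392, -15.990253)
h = r sin θ − e = -15.990253 − 1 = -16.990253
x = r cos θ + √(L² − h²) = -0.558392 + √(13924.0 − 288.6687) = -0.558392 + 116.770421 = 116.212029

116.2120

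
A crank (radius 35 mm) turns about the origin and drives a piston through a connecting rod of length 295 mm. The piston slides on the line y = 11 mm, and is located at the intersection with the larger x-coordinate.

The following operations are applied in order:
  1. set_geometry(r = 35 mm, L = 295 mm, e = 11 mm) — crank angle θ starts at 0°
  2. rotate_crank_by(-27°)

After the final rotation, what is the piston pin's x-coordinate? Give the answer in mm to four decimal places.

set_geometry: r = 35 mm, L = 295 mm, e = 11 mm; θ ← 0°
rotate_crank_by(-27°): θ ← 0° -27° = -27°
crank pin P = (r cos θ, r sin θ) = (31.185228, -15.889667)
h = r sin θ − e = -15.889667 − 11 = -26.889667
x = r cos θ + √(L² − h²) = 31.185228 + √(87025.0 − 723.0542) = 31.185228 + 293.771928 = 324.957157

324.9572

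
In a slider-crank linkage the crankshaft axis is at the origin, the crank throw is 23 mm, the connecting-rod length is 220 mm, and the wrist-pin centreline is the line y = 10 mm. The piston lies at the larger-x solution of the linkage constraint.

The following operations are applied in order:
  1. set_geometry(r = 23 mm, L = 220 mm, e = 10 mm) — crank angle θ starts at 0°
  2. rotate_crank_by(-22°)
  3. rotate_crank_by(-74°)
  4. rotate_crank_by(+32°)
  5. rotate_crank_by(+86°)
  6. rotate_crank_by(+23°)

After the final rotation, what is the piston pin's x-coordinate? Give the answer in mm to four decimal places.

set_geometry: r = 23 mm, L = 220 mm, e = 10 mm; θ ← 0°
rotate_crank_by(-22°): θ ← 0° -22° = -22°
rotate_crank_by(-74°): θ ← -22° -74° = -96°
rotate_crank_by(+32°): θ ← -96° +32° = -64°
rotate_crank_by(+86°): θ ← -64° +86° = 22°
rotate_crank_by(+23°): θ ← 22° +23° = 45°
crank pin P = (r cos θ, r sin θ) = (16.263456, 16.263456)
h = r sin θ − e = 16.263456 − 10 = 6.263456
x = r cos θ + √(L² − h²) = 16.263456 + √(48400.0 − 39.2309) = 16.263456 + 219.910821 = 236.174277

236.1743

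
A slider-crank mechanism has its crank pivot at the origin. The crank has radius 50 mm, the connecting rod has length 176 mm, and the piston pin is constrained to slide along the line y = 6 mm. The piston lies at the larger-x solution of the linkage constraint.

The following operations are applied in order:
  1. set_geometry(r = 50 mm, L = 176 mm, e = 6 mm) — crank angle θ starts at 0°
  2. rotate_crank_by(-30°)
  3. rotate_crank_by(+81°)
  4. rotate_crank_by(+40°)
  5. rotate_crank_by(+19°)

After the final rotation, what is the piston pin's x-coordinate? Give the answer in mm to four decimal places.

set_geometry: r = 50 mm, L = 176 mm, e = 6 mm; θ ← 0°
rotate_crank_by(-30°): θ ← 0° -30° = -30°
rotate_crank_by(+81°): θ ← -30° +81° = 51°
rotate_crank_by(+40°): θ ← 51° +40° = 91°
rotate_crank_by(+19°): θ ← 91° +19° = 110°
crank pin P = (r cos θ, r sin θ) = (-17.101007, 46.984631)
h = r sin θ − e = 46.984631 − 6 = 40.984631
x = r cos θ + √(L² − h²) = -17.101007 + √(30976.0 − 1679.7400) = -17.101007 + 171.161503 = 154.060496

154.0605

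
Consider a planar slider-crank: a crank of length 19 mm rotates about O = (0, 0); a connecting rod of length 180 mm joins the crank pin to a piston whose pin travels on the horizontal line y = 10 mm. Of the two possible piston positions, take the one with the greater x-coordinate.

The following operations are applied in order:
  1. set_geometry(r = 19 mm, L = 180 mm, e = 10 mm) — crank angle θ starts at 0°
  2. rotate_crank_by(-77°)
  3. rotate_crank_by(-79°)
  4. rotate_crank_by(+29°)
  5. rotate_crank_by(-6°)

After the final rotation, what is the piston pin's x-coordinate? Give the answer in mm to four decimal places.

set_geometry: r = 19 mm, L = 180 mm, e = 10 mm; θ ← 0°
rotate_crank_by(-77°): θ ← 0° -77° = -77°
rotate_crank_by(-79°): θ ← -77° -79° = -156°
rotate_crank_by(+29°): θ ← -156° +29° = -127°
rotate_crank_by(-6°): θ ← -127° -6° = -133°
crank pin P = (r cos θ, r sin θ) = (-12.957969, -13.895720)
h = r sin θ − e = -13.895720 − 10 = -23.895720
x = r cos θ + √(L² − h²) = -12.957969 + √(32400.0 − 571.0055) = -12.957969 + 178.406823 = 165.448854

165.4489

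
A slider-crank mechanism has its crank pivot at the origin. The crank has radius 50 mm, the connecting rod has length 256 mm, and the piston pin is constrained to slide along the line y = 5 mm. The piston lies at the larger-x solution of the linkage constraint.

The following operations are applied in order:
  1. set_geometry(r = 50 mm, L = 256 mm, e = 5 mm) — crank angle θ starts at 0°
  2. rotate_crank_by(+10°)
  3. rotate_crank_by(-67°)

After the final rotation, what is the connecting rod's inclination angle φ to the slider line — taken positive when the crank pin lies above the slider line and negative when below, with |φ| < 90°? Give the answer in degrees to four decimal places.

-10.5640

set_geometry: r = 50 mm, L = 256 mm, e = 5 mm; θ ← 0°
rotate_crank_by(+10°): θ ← 0° +10° = 10°
rotate_crank_by(-67°): θ ← 10° -67° = -57°
crank pin P = (r cos θ, r sin θ) = (27.231952, -41.933528)
h = r sin θ − e = -41.933528 − 5 = -46.933528
sin φ = h / L = -46.933528 / 256 = -0.18333410
φ = arcsin(-0.18333410) = -10.564022°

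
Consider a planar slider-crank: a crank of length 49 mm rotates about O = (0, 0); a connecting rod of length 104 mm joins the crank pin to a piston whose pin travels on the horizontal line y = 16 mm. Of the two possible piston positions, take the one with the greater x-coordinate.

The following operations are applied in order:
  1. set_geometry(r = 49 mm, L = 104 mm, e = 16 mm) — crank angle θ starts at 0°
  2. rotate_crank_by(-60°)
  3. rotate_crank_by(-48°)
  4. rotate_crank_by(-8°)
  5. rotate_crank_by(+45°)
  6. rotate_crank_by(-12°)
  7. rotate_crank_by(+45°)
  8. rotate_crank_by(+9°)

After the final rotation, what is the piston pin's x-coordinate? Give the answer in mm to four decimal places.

138.9578

set_geometry: r = 49 mm, L = 104 mm, e = 16 mm; θ ← 0°
rotate_crank_by(-60°): θ ← 0° -60° = -60°
rotate_crank_by(-48°): θ ← -60° -48° = -108°
rotate_crank_by(-8°): θ ← -108° -8° = -116°
rotate_crank_by(+45°): θ ← -116° +45° = -71°
rotate_crank_by(-12°): θ ← -71° -12° = -83°
rotate_crank_by(+45°): θ ← -83° +45° = -38°
rotate_crank_by(+9°): θ ← -38° +9° = -29°
crank pin P = (r cos θ, r sin θ) = (42.856366, -23.755671)
h = r sin θ − e = -23.755671 − 16 = -39.755671
x = r cos θ + √(L² − h²) = 42.856366 + √(10816.0 − 1580.5134) = 42.856366 + 96.101439 = 138.957805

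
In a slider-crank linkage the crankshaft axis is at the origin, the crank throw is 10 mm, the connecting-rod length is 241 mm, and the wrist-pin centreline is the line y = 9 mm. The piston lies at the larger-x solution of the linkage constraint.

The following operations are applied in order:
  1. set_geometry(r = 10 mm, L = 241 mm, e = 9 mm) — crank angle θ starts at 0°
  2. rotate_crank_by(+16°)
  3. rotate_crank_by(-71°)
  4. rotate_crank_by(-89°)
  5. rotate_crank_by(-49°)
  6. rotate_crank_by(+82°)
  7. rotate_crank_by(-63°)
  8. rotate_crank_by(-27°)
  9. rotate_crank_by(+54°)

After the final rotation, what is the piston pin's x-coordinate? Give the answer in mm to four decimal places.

set_geometry: r = 10 mm, L = 241 mm, e = 9 mm; θ ← 0°
rotate_crank_by(+16°): θ ← 0° +16° = 16°
rotate_crank_by(-71°): θ ← 16° -71° = -55°
rotate_crank_by(-89°): θ ← -55° -89° = -144°
rotate_crank_by(-49°): θ ← -144° -49° = -193°
rotate_crank_by(+82°): θ ← -193° +82° = -111°
rotate_crank_by(-63°): θ ← -111° -63° = -174°
rotate_crank_by(-27°): θ ← -174° -27° = -201°
rotate_crank_by(+54°): θ ← -201° +54° = -147°
crank pin P = (r cos θ, r sin θ) = (-8.386706, -5.446390)
h = r sin θ − e = -5.446390 − 9 = -14.446390
x = r cos θ + √(L² − h²) = -8.386706 + √(58081.0 − 208.6982) = -8.386706 + 240.566627 = 232.179921

232.1799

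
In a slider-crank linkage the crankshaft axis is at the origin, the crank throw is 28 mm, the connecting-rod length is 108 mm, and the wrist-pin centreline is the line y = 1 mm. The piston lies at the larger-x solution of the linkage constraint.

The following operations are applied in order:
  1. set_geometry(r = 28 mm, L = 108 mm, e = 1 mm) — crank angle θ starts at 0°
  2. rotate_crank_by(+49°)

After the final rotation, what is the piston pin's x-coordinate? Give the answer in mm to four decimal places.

124.4767

set_geometry: r = 28 mm, L = 108 mm, e = 1 mm; θ ← 0°
rotate_crank_by(+49°): θ ← 0° +49° = 49°
crank pin P = (r cos θ, r sin θ) = (18.369653, 21.131868)
h = r sin θ − e = 21.131868 − 1 = 20.131868
x = r cos θ + √(L² − h²) = 18.369653 + √(11664.0 − 405.2921) = 18.369653 + 106.107059 = 124.476711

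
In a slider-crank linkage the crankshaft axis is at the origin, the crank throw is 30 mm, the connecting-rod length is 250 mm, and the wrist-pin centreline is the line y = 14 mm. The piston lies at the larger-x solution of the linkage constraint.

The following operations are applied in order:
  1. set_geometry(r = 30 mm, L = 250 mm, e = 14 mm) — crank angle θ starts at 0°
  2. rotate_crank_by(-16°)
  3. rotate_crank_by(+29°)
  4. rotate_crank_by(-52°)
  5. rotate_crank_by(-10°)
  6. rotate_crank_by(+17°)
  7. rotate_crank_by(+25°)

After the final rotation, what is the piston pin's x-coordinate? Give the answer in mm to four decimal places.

279.1521

set_geometry: r = 30 mm, L = 250 mm, e = 14 mm; θ ← 0°
rotate_crank_by(-16°): θ ← 0° -16° = -16°
rotate_crank_by(+29°): θ ← -16° +29° = 13°
rotate_crank_by(-52°): θ ← 13° -52° = -39°
rotate_crank_by(-10°): θ ← -39° -10° = -49°
rotate_crank_by(+17°): θ ← -49° +17° = -32°
rotate_crank_by(+25°): θ ← -32° +25° = -7°
crank pin P = (r cos θ, r sin θ) = (29.776385, -3.656080)
h = r sin θ − e = -3.656080 − 14 = -17.656080
x = r cos θ + √(L² − h²) = 29.776385 + √(62500.0 − 311.7372) = 29.776385 + 249.375746 = 279.152131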